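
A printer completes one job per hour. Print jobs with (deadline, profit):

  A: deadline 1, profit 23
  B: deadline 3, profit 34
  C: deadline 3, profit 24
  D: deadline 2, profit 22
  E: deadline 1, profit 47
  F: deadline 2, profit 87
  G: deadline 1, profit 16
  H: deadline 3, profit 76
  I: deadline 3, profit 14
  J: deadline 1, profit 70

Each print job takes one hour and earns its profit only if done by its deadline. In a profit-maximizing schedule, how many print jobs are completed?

3

Take jobs in profit order; each goes to the latest open slot no later than its deadline.
Profit order: F=87 H=76 J=70 E=47 B=34 C=24 A=23 D=22 G=16 I=14
Assign: F→slot 2, H→slot 3, J→slot 1, E skipped, B skipped, C skipped, A skipped, D skipped, G skipped, I skipped.
Slots: [1:J] [2:F] [3:H]
3 of 10 scheduled.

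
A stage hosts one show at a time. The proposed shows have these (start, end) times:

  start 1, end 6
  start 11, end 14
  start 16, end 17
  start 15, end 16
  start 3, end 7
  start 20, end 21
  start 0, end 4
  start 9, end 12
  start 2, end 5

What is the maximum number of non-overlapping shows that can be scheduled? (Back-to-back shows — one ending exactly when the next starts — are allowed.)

5

Sort by end time and greedily take each interval whose start is ≥ the last chosen end.
By end time: (0,4), (2,5), (1,6), (3,7), (9,12), (11,14), (15,16), (16,17), (20,21).
Pick (0,4); next start ≥ 4 → (9,12); next start ≥ 12 → (15,16); next start ≥ 16 → (16,17); next start ≥ 17 → (20,21).
Selected 5 shows.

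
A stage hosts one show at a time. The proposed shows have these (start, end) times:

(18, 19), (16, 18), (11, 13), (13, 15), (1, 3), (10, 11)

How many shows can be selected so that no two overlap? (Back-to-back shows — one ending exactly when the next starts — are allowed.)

6

Sorted by end: (1,3)  (10,11)  (11,13)  (13,15)  (16,18)  (18,19)
take (1,3); take (10,11); take (11,13); take (13,15); take (16,18); take (18,19).
Selected 6 shows.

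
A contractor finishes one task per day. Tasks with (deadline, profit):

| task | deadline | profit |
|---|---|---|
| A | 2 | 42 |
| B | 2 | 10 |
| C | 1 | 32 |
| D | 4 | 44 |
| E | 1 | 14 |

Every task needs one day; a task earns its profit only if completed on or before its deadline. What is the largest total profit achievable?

By profit: D(d4,44), A(d2,42), C(d1,32), E(d1,14), B(d2,10)
D→slot 4; A→slot 2; C→slot 1; E skipped; B skipped.
Profit = 32 + 42 + 44 = 118

118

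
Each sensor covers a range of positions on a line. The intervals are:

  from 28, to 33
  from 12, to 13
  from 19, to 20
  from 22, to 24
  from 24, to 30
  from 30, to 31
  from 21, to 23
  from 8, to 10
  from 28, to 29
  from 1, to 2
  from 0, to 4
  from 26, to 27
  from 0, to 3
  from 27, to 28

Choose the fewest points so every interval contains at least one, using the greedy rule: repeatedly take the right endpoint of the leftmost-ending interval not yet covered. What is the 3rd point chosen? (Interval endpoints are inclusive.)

Sort by right endpoint; whenever an interval is uncovered, place a point at its right end.
By right end: [1,2]  [0,3]  [0,4]  [8,10]  [12,13]  [19,20]  [21,23]  [22,24]  [26,27]  [27,28]  [28,29]  [24,30]  [30,31]  [28,33]
[1,2] uncovered → point at 2; [8,10] uncovered → point at 10; [12,13] uncovered → point at 13; [19,20] uncovered → point at 20; [21,23] uncovered → point at 23; [26,27] uncovered → point at 27; [28,29] uncovered → point at 29; [30,31] uncovered → point at 31.
Points: 2, 10, 13, 20, 23, 27, 29, 31 (8 total).

13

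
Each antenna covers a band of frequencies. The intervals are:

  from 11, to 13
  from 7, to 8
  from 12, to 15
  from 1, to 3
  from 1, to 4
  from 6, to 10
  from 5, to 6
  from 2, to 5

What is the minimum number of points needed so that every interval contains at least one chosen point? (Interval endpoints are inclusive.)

4

By right end: [1,3]  [1,4]  [2,5]  [5,6]  [7,8]  [6,10]  [11,13]  [12,15]
[1,3] uncovered → point at 3; [5,6] uncovered → point at 6; [7,8] uncovered → point at 8; [11,13] uncovered → point at 13.
Points: 3, 6, 8, 13 (4 total).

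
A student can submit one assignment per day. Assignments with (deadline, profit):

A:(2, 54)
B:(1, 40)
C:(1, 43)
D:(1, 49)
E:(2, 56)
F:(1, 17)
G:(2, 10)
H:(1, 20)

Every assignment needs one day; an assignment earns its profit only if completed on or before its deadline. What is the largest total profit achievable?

Sort by profit descending; place each in the latest free slot ≤ its deadline.
By profit: E(d2,56), A(d2,54), D(d1,49), C(d1,43), B(d1,40), H(d1,20), F(d1,17), G(d2,10)
E→slot 2; A→slot 1; D skipped; C skipped; B skipped; H skipped; F skipped; G skipped.
Profit = 54 + 56 = 110

110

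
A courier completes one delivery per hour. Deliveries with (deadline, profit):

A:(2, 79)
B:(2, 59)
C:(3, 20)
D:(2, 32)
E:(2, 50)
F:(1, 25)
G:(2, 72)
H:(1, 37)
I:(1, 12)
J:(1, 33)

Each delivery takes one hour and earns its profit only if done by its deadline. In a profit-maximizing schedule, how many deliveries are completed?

By profit: A(d2,79), G(d2,72), B(d2,59), E(d2,50), H(d1,37), J(d1,33), D(d2,32), F(d1,25), C(d3,20), I(d1,12)
A→slot 2; G→slot 1; B skipped; E skipped; H skipped; J skipped; D skipped; F skipped; C→slot 3; I skipped.
3 of 10 scheduled.

3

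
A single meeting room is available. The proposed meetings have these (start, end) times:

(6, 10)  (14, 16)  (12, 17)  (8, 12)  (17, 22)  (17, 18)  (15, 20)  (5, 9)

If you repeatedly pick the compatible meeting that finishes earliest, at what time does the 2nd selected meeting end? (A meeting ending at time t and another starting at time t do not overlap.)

16

Sort by end time and greedily take each interval whose start is ≥ the last chosen end.
By end time: (5,9), (6,10), (8,12), (14,16), (12,17), (17,18), (15,20), (17,22).
Pick (5,9); next start ≥ 9 → (14,16); next start ≥ 16 → (17,18).
Selected: (5,9) (14,16) (17,18)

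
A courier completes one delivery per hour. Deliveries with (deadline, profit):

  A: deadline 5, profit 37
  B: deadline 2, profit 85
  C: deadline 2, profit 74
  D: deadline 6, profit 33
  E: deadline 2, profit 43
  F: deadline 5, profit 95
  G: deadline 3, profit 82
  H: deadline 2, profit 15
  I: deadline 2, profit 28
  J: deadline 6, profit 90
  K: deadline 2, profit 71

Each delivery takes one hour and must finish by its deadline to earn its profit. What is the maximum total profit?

Take jobs in profit order; each goes to the latest open slot no later than its deadline.
Profit order: F=95 J=90 B=85 G=82 C=74 K=71 E=43 A=37 D=33 I=28 H=15
Assign: F→slot 5, J→slot 6, B→slot 2, G→slot 3, C→slot 1, K skipped, E skipped, A→slot 4, D skipped, I skipped, H skipped.
Slots: [1:C] [2:B] [3:G] [4:A] [5:F] [6:J]
Profit = 74 + 85 + 82 + 37 + 95 + 90 = 463

463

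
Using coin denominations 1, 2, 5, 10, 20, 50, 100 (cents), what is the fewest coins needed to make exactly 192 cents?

5

Use the largest denomination that fits, subtract, and repeat.
192 = 1×100 + 1×50 + 2×20 + 1×2
Total coins = 1 + 1 + 2 + 1 = 5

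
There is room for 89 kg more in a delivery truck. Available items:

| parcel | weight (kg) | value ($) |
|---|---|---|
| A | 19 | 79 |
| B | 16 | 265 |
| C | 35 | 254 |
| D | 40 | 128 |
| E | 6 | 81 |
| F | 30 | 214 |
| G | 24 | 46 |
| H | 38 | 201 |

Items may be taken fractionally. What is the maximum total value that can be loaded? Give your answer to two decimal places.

824.58

Greedy by value/weight ratio, highest first.
Order: B (265/16=16.56) > E (81/6=13.50) > C (254/35=7.26) > F (214/30=7.13) > H (201/38=5.29) > A (79/19=4.16) > D (128/40=3.20) > G (46/24=1.92)
Fill: take B (16 @ 265) → take E (6 @ 81) → take C (35 @ 254) → take F (30 @ 214) → take 2/38 of H → 10.58; 89/89 used.
Total value = 824.58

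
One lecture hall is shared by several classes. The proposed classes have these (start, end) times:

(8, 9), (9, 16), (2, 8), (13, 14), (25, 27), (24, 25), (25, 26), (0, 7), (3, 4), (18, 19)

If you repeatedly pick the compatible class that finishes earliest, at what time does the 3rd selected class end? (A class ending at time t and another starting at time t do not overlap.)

14

Sort by end time and greedily take each interval whose start is ≥ the last chosen end.
Sorted by end: (3,4)  (0,7)  (2,8)  (8,9)  (13,14)  (9,16)  (18,19)  (24,25)  (25,26)  (25,27)
take (3,4); skip (2,8); take (8,9); take (13,14); take (18,19); take (24,25); take (25,26); skip (25,27).
Selected: (3,4) (8,9) (13,14) (18,19) (24,25) (25,26)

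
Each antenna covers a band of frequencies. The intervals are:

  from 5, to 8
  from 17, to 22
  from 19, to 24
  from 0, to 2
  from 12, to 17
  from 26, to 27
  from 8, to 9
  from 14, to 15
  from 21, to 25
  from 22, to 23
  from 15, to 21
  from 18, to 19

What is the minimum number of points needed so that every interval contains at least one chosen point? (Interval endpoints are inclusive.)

By right end: [0,2]  [5,8]  [8,9]  [14,15]  [12,17]  [18,19]  [15,21]  [17,22]  [22,23]  [19,24]  [21,25]  [26,27]
[0,2] uncovered → point at 2; [5,8] uncovered → point at 8; [14,15] uncovered → point at 15; [18,19] uncovered → point at 19; [22,23] uncovered → point at 23; [26,27] uncovered → point at 27.
Points: 2, 8, 15, 19, 23, 27 (6 total).

6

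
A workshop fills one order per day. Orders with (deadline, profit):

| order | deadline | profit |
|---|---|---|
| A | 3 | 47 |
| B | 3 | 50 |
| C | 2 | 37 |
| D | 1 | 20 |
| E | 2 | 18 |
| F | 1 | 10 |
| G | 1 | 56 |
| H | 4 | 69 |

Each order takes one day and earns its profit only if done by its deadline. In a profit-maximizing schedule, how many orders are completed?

Sort by profit descending; place each in the latest free slot ≤ its deadline.
By profit: H(d4,69), G(d1,56), B(d3,50), A(d3,47), C(d2,37), D(d1,20), E(d2,18), F(d1,10)
H→slot 4; G→slot 1; B→slot 3; A→slot 2; C skipped; D skipped; E skipped; F skipped.
4 of 8 scheduled.

4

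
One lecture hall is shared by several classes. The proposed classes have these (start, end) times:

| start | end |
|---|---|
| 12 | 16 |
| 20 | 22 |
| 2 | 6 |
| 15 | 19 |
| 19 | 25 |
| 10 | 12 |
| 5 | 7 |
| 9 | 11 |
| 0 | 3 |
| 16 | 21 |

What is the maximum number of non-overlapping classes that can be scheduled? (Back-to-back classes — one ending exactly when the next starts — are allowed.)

5

Greedy by earliest finish: after sorting by end time, pick each interval compatible with the last pick.
Sorted by end: (0,3)  (2,6)  (5,7)  (9,11)  (10,12)  (12,16)  (15,19)  (16,21)  (20,22)  (19,25)
take (0,3); take (5,7); take (9,11); take (12,16); take (16,21); skip (20,22).
Selected 5 classes.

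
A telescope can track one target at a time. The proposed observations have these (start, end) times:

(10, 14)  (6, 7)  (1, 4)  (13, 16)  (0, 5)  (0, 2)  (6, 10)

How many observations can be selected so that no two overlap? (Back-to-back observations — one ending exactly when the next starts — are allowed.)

Sorted by end: (0,2)  (1,4)  (0,5)  (6,7)  (6,10)  (10,14)  (13,16)
take (0,2); take (6,7); skip (6,10); take (10,14).
Selected 3 observations.

3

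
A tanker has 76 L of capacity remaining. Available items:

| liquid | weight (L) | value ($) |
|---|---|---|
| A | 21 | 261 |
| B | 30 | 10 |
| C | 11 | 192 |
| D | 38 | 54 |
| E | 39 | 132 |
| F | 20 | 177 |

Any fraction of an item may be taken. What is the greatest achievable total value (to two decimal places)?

711.23

Sort by value per unit weight and fill in that order.
Order: C (192/11=17.45) > A (261/21=12.43) > F (177/20=8.85) > E (132/39=3.38) > D (54/38=1.42) > B (10/30=0.33)
Fill: take C (11 @ 192) → take A (21 @ 261) → take F (20 @ 177) → take 24/39 of E → 81.23; 76/76 used.
Total value = 711.23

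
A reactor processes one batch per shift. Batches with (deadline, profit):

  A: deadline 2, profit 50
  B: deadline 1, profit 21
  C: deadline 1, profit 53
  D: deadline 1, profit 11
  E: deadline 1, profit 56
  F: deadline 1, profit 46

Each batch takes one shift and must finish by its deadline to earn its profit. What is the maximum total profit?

Sort by profit descending; place each in the latest free slot ≤ its deadline.
Profit order: E=56 C=53 A=50 F=46 B=21 D=11
Assign: E→slot 1, C skipped, A→slot 2, F skipped, B skipped, D skipped.
Slots: [1:E] [2:A]
Profit = 56 + 50 = 106

106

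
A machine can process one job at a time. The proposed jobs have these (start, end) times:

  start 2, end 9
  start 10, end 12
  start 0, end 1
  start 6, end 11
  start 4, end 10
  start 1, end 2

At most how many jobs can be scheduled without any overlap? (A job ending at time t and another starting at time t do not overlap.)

Sorted by end: (0,1)  (1,2)  (2,9)  (4,10)  (6,11)  (10,12)
take (0,1); take (1,2); take (2,9); skip (6,11); take (10,12).
Selected 4 jobs.

4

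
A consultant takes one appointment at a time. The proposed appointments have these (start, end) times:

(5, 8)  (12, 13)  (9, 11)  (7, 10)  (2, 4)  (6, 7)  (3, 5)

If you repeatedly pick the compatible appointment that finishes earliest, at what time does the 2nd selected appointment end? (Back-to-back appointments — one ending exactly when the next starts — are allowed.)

Greedy by earliest finish: after sorting by end time, pick each interval compatible with the last pick.
Sorted by end: (2,4)  (3,5)  (6,7)  (5,8)  (7,10)  (9,11)  (12,13)
take (2,4); take (6,7); take (7,10); take (12,13).
Selected: (2,4) (6,7) (7,10) (12,13)

7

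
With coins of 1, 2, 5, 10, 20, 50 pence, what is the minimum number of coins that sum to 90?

90 = 1×50 + 2×20
Total coins = 1 + 2 = 3

3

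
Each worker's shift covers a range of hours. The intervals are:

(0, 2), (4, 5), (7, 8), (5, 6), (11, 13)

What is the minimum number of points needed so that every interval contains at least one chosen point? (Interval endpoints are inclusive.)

4

Process intervals by earliest right end; each time one isn't hit yet, stab at its right endpoint.
By right end: [0,2]  [4,5]  [5,6]  [7,8]  [11,13]
[0,2] uncovered → point at 2; [4,5] uncovered → point at 5; [7,8] uncovered → point at 8; [11,13] uncovered → point at 13.
Points: 2, 5, 8, 13 (4 total).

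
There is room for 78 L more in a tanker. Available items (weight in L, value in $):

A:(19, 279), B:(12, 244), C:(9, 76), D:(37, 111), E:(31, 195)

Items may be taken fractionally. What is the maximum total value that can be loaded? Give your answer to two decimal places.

Order: B (244/12=20.33) > A (279/19=14.68) > C (76/9=8.44) > E (195/31=6.29) > D (111/37=3.00)
Fill: take B (12 @ 244) → take A (19 @ 279) → take C (9 @ 76) → take E (31 @ 195) → take 7/37 of D → 21.00; 78/78 used.
Total value = 815.00

815.00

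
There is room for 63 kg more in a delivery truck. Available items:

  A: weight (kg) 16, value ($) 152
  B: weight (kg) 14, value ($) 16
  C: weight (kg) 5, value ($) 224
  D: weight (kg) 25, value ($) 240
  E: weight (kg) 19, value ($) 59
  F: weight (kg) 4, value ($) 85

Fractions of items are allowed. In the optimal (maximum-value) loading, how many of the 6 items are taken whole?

4

Order: C (224/5=44.80) > F (85/4=21.25) > D (240/25=9.60) > A (152/16=9.50) > E (59/19=3.11) > B (16/14=1.14)
Fill: take C (5 @ 224) → take F (4 @ 85) → take D (25 @ 240) → take A (16 @ 152) → take 13/19 of E → 40.37; 63/63 used.
4 item(s) taken whole; one partial (take 13/19 of E).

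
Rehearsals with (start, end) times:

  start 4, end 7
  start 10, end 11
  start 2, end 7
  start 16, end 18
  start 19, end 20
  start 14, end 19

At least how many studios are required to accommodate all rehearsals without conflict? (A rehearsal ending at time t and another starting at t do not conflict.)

2

Events (time:±→running): 2:+→1 4:+→2 … peak 2.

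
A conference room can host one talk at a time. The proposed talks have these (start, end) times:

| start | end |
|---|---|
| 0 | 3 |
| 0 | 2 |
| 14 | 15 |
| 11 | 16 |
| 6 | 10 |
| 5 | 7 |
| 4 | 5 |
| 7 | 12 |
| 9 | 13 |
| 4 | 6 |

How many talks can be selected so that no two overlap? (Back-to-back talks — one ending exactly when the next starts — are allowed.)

Order by finish time; keep every interval that doesn't clash with the previous kept one.
Sorted by end: (0,2)  (0,3)  (4,5)  (4,6)  (5,7)  (6,10)  (7,12)  (9,13)  (14,15)  (11,16)
take (0,2); take (4,5); take (5,7); skip (6,10); take (7,12); skip (9,13); take (14,15); skip (11,16).
Selected 5 talks.

5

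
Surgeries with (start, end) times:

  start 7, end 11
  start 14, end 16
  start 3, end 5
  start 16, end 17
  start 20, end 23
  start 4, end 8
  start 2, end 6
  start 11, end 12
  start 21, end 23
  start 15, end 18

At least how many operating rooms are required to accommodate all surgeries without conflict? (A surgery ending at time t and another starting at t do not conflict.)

3

The answer is the maximum number of intervals overlapping at any instant.
Events (time:±→running): 2:+→1 3:+→2 4:+→3 … peak 3.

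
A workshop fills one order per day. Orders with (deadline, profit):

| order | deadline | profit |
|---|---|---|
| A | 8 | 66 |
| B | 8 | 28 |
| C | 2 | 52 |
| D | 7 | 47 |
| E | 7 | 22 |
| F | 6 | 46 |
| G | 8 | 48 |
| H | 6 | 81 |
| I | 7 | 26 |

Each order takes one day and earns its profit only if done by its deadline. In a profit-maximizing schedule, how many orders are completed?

Take jobs in profit order; each goes to the latest open slot no later than its deadline.
Profit order: H=81 A=66 C=52 G=48 D=47 F=46 B=28 I=26 E=22
Assign: H→slot 6, A→slot 8, C→slot 2, G→slot 7, D→slot 5, F→slot 4, B→slot 3, I→slot 1, E skipped.
Slots: [1:I] [2:C] [3:B] [4:F] [5:D] [6:H] [7:G] [8:A]
8 of 9 scheduled.

8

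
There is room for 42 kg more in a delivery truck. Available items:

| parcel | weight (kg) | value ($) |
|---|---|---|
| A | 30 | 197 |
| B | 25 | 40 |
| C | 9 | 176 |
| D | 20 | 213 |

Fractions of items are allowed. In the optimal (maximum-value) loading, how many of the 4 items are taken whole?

2

Greedy by value/weight ratio, highest first.
Ratios (sorted): C 19.56, D 10.65, A 6.57, B 1.60
take C (9 @ 176); take D (20 @ 213); take 13/30 of A → 85.37. Capacity used 42/42.
2 item(s) taken whole; one partial (take 13/30 of A).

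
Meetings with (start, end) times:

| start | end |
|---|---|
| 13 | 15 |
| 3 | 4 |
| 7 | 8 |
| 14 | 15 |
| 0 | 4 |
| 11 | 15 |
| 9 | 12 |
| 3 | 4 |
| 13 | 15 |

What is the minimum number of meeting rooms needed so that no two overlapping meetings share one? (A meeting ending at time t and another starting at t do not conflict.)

4

The answer is the maximum number of intervals overlapping at any instant.
starts: [0, 3, 3, 7, 9, 11, 13, 13, 14]
ends:   [4, 4, 4, 8, 12, 15, 15, 15, 15]
s0→1 s3→2 s3→3 e4→2 e4→1 e4→0 s7→1 e8→0 s9→1 s11→2 e12→1 s13→2 s13→3 s14→4  — peak 4.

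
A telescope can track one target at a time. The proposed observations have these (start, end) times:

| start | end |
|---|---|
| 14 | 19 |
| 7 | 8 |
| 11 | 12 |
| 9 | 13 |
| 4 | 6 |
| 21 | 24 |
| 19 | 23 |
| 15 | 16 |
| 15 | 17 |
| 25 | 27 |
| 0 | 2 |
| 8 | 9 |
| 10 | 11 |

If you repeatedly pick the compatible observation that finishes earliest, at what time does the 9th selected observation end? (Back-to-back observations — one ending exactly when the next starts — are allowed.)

27

Sorted by end: (0,2)  (4,6)  (7,8)  (8,9)  (10,11)  (11,12)  (9,13)  (15,16)  (15,17)  (14,19)  (19,23)  (21,24)  (25,27)
take (0,2); take (4,6); take (7,8); take (8,9); take (10,11); take (11,12); take (15,16); skip (15,17); skip (14,19); take (19,23); skip (21,24); take (25,27).
Selected: (0,2) (4,6) (7,8) (8,9) (10,11) (11,12) (15,16) (19,23) (25,27)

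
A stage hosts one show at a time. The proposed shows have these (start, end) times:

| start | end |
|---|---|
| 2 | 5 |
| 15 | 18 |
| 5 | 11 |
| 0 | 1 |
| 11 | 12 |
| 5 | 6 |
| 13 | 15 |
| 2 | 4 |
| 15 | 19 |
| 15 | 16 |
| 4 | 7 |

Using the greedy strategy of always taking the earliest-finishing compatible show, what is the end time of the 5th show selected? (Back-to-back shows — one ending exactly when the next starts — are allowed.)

15

Sort by end time and greedily take each interval whose start is ≥ the last chosen end.
Sorted by end: (0,1)  (2,4)  (2,5)  (5,6)  (4,7)  (5,11)  (11,12)  (13,15)  (15,16)  (15,18)  (15,19)
take (0,1); take (2,4); take (5,6); skip (4,7); take (11,12); take (13,15); take (15,16); skip (15,18); skip (15,19).
Selected: (0,1) (2,4) (5,6) (11,12) (13,15) (15,16)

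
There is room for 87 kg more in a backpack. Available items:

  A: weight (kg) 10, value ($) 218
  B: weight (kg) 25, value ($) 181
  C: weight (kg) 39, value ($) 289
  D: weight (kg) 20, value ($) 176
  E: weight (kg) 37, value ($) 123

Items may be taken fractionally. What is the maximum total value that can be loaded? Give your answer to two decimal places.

Sort by value per unit weight and fill in that order.
Ratios (sorted): A 21.80, D 8.80, C 7.41, B 7.24, E 3.32
take A (10 @ 218); take D (20 @ 176); take C (39 @ 289); take 18/25 of B → 130.32. Capacity used 87/87.
Total value = 813.32

813.32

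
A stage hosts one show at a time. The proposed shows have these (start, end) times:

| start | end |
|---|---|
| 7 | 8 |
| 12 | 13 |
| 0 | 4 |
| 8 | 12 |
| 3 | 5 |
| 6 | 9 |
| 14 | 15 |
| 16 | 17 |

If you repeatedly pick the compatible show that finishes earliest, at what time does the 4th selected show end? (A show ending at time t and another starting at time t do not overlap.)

13

Sort by end time and greedily take each interval whose start is ≥ the last chosen end.
By end time: (0,4), (3,5), (7,8), (6,9), (8,12), (12,13), (14,15), (16,17).
Pick (0,4); next start ≥ 4 → (7,8); next start ≥ 8 → (8,12); next start ≥ 12 → (12,13); next start ≥ 13 → (14,15); next start ≥ 15 → (16,17).
Selected: (0,4) (7,8) (8,12) (12,13) (14,15) (16,17)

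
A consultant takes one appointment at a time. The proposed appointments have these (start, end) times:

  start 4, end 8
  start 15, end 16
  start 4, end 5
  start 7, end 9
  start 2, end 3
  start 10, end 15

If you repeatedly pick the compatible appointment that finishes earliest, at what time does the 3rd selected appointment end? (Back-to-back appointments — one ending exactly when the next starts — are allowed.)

9

Order by finish time; keep every interval that doesn't clash with the previous kept one.
Sorted by end: (2,3)  (4,5)  (4,8)  (7,9)  (10,15)  (15,16)
take (2,3); take (4,5); take (7,9); take (10,15); take (15,16).
Selected: (2,3) (4,5) (7,9) (10,15) (15,16)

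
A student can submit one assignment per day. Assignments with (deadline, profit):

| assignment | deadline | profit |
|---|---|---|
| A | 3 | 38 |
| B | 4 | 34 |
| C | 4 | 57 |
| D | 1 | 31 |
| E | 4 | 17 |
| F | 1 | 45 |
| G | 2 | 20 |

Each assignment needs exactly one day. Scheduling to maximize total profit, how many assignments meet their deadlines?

By profit: C(d4,57), F(d1,45), A(d3,38), B(d4,34), D(d1,31), G(d2,20), E(d4,17)
C→slot 4; F→slot 1; A→slot 3; B→slot 2; D skipped; G skipped; E skipped.
4 of 7 scheduled.

4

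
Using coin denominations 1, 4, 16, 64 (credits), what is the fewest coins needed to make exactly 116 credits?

5

Use the largest denomination that fits, subtract, and repeat.
116 = 1×64 + 3×16 + 1×4
Total coins = 1 + 3 + 1 = 5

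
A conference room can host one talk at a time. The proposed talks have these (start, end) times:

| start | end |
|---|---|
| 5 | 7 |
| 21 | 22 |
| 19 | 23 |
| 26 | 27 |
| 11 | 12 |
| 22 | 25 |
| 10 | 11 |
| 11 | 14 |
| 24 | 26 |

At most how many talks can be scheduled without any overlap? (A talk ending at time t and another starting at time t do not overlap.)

By end time: (5,7), (10,11), (11,12), (11,14), (21,22), (19,23), (22,25), (24,26), (26,27).
Pick (5,7); next start ≥ 7 → (10,11); next start ≥ 11 → (11,12); next start ≥ 12 → (21,22); next start ≥ 22 → (22,25); next start ≥ 25 → (26,27).
Selected 6 talks.

6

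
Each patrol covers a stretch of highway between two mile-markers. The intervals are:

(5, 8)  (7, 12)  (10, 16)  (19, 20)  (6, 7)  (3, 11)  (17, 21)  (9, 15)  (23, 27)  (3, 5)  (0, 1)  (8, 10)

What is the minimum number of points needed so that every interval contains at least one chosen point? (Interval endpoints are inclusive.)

6

Sort by right endpoint; whenever an interval is uncovered, place a point at its right end.
Sorted: [0,1] [3,5] [6,7] [5,8] [8,10] [3,11] [7,12] [9,15] [10,16] [19,20] [17,21] [23,27]
{[0,1]} hit by 1; {[3,5]} hit by 5; {[6,7],[5,8]} hit by 7; {[8,10],[3,11],[7,12],[9,15],[10,16]} hit by 10; {[19,20],[17,21]} hit by 20; {[23,27]} hit by 27.
Points: 1, 5, 7, 10, 20, 27 (6 total).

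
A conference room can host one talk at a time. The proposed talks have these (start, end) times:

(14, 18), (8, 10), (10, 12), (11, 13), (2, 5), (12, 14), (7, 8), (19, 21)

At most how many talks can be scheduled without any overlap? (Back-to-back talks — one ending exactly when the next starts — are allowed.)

By end time: (2,5), (7,8), (8,10), (10,12), (11,13), (12,14), (14,18), (19,21).
Pick (2,5); next start ≥ 5 → (7,8); next start ≥ 8 → (8,10); next start ≥ 10 → (10,12); next start ≥ 12 → (12,14); next start ≥ 14 → (14,18); next start ≥ 18 → (19,21).
Selected 7 talks.

7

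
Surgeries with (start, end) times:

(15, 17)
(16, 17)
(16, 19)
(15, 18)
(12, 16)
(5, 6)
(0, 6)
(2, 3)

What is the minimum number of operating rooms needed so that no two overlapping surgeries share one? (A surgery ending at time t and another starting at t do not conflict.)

Count concurrent intervals with a sweep; the peak is the room count.
Events (time:±→running): 0:+→1 2:+→2 3:-→1 5:+→2 6:-→1 6:-→0 12:+→1 15:+→2 15:+→3 16:-→2 16:+→3 16:+→4 … peak 4.

4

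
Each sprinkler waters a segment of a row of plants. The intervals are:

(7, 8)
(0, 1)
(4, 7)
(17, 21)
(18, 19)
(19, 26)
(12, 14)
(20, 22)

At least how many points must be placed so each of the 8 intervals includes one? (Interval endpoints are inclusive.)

Sorted: [0,1] [4,7] [7,8] [12,14] [18,19] [17,21] [20,22] [19,26]
{[0,1]} hit by 1; {[4,7],[7,8]} hit by 7; {[12,14]} hit by 14; {[18,19],[17,21]} hit by 19; {[20,22],[19,26]} hit by 22.
Points: 1, 7, 14, 19, 22 (5 total).

5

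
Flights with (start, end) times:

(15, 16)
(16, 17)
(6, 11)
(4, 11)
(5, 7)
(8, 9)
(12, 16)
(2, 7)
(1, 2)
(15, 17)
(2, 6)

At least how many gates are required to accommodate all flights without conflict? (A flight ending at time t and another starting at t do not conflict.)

The answer is the maximum number of intervals overlapping at any instant.
Events (time:±→running): 1:+→1 2:-→0 2:+→1 2:+→2 4:+→3 5:+→4 … peak 4.

4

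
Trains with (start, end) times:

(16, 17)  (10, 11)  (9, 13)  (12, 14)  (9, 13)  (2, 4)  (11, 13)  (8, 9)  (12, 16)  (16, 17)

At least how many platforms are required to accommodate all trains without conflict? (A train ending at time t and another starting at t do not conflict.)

The answer is the maximum number of intervals overlapping at any instant.
Events (time:±→running): 2:+→1 4:-→0 8:+→1 9:-→0 9:+→1 9:+→2 10:+→3 11:-→2 11:+→3 12:+→4 12:+→5 … peak 5.

5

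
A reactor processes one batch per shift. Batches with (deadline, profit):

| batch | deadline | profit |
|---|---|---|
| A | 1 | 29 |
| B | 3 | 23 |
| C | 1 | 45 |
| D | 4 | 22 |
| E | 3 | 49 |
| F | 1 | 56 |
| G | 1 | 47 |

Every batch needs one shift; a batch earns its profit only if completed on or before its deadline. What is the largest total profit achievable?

Sort by profit descending; place each in the latest free slot ≤ its deadline.
Profit order: F=56 E=49 G=47 C=45 A=29 B=23 D=22
Assign: F→slot 1, E→slot 3, G skipped, C skipped, A skipped, B→slot 2, D→slot 4.
Slots: [1:F] [2:B] [3:E] [4:D]
Profit = 56 + 23 + 49 + 22 = 150

150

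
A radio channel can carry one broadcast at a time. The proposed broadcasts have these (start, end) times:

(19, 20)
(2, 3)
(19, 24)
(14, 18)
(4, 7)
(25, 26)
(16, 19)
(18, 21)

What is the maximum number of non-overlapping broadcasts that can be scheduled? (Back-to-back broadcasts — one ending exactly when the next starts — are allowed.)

Greedy by earliest finish: after sorting by end time, pick each interval compatible with the last pick.
By end time: (2,3), (4,7), (14,18), (16,19), (19,20), (18,21), (19,24), (25,26).
Pick (2,3); next start ≥ 3 → (4,7); next start ≥ 7 → (14,18); next start ≥ 18 → (19,20); next start ≥ 20 → (25,26).
Selected 5 broadcasts.

5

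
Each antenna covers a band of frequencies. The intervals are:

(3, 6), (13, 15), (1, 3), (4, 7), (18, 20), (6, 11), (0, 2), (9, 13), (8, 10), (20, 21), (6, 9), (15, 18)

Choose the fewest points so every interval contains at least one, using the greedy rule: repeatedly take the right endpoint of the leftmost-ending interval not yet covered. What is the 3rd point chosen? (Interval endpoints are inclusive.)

10

Process intervals by earliest right end; each time one isn't hit yet, stab at its right endpoint.
Sorted: [0,2] [1,3] [3,6] [4,7] [6,9] [8,10] [6,11] [9,13] [13,15] [15,18] [18,20] [20,21]
{[0,2],[1,3]} hit by 2; {[3,6],[4,7],[6,9]} hit by 6; {[8,10],[6,11],[9,13]} hit by 10; {[13,15],[15,18]} hit by 15; {[18,20],[20,21]} hit by 20.
Points: 2, 6, 10, 15, 20 (5 total).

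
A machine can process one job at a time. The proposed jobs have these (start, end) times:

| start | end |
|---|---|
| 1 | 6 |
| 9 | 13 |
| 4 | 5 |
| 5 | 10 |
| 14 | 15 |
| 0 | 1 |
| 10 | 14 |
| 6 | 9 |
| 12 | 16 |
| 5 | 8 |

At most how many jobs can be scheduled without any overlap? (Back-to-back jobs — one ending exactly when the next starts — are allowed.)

5

Greedy by earliest finish: after sorting by end time, pick each interval compatible with the last pick.
Sorted by end: (0,1)  (4,5)  (1,6)  (5,8)  (6,9)  (5,10)  (9,13)  (10,14)  (14,15)  (12,16)
take (0,1); take (4,5); skip (1,6); take (5,8); take (9,13); take (14,15).
Selected 5 jobs.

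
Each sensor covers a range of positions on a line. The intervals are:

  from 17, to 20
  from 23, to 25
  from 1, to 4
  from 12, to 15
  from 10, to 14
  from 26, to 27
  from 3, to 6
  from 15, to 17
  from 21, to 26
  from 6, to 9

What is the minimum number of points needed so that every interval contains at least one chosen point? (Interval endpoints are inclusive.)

6

By right end: [1,4]  [3,6]  [6,9]  [10,14]  [12,15]  [15,17]  [17,20]  [23,25]  [21,26]  [26,27]
[1,4] uncovered → point at 4; [6,9] uncovered → point at 9; [10,14] uncovered → point at 14; [15,17] uncovered → point at 17; [23,25] uncovered → point at 25; [26,27] uncovered → point at 27.
Points: 4, 9, 14, 17, 25, 27 (6 total).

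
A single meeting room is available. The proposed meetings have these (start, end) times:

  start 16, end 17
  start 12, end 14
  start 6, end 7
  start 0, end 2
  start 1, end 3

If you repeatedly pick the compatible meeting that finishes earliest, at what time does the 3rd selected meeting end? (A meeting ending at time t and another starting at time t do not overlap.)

Sorted by end: (0,2)  (1,3)  (6,7)  (12,14)  (16,17)
take (0,2); skip (1,3); take (6,7); take (12,14); take (16,17).
Selected: (0,2) (6,7) (12,14) (16,17)

14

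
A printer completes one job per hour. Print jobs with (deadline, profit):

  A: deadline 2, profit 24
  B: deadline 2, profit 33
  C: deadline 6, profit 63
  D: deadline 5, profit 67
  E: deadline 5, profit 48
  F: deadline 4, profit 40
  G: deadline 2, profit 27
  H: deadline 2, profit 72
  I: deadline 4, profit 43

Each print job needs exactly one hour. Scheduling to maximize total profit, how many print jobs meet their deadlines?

6

By profit: H(d2,72), D(d5,67), C(d6,63), E(d5,48), I(d4,43), F(d4,40), B(d2,33), G(d2,27), A(d2,24)
H→slot 2; D→slot 5; C→slot 6; E→slot 4; I→slot 3; F→slot 1; B skipped; G skipped; A skipped.
6 of 9 scheduled.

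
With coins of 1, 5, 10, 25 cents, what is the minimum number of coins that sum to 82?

6

Greedy: take as many of the largest coin as possible, then repeat with the remainder.
82 = 3×25 + 1×5 + 2×1
Total coins = 3 + 1 + 2 = 6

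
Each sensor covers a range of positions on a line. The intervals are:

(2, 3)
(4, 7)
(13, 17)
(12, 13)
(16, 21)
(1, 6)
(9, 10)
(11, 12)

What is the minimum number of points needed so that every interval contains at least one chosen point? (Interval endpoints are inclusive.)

Sorted: [2,3] [1,6] [4,7] [9,10] [11,12] [12,13] [13,17] [16,21]
{[2,3],[1,6]} hit by 3; {[4,7]} hit by 7; {[9,10]} hit by 10; {[11,12],[12,13]} hit by 12; {[13,17],[16,21]} hit by 17.
Points: 3, 7, 10, 12, 17 (5 total).

5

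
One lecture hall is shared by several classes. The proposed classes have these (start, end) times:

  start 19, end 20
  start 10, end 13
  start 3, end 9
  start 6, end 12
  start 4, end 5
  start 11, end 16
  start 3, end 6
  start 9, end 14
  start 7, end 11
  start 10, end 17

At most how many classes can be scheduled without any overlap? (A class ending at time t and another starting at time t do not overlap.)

By end time: (4,5), (3,6), (3,9), (7,11), (6,12), (10,13), (9,14), (11,16), (10,17), (19,20).
Pick (4,5); next start ≥ 5 → (7,11); next start ≥ 11 → (11,16); next start ≥ 16 → (19,20).
Selected 4 classes.

4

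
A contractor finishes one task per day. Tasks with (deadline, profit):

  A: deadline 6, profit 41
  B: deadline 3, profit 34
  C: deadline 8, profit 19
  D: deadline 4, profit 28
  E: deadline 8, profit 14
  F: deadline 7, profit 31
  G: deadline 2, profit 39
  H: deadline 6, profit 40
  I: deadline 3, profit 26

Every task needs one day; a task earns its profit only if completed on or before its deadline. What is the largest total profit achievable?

Sort by profit descending; place each in the latest free slot ≤ its deadline.
By profit: A(d6,41), H(d6,40), G(d2,39), B(d3,34), F(d7,31), D(d4,28), I(d3,26), C(d8,19), E(d8,14)
A→slot 6; H→slot 5; G→slot 2; B→slot 3; F→slot 7; D→slot 4; I→slot 1; C→slot 8; E skipped.
Profit = 26 + 39 + 34 + 28 + 40 + 41 + 31 + 19 = 258

258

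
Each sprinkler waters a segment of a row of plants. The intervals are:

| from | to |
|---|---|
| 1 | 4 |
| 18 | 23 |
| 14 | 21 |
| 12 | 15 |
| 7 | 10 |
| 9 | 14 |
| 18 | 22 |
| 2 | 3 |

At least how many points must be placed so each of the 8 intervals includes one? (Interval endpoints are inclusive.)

By right end: [2,3]  [1,4]  [7,10]  [9,14]  [12,15]  [14,21]  [18,22]  [18,23]
[2,3] uncovered → point at 3; [7,10] uncovered → point at 10; [12,15] uncovered → point at 15; [18,22] uncovered → point at 22.
Points: 3, 10, 15, 22 (4 total).

4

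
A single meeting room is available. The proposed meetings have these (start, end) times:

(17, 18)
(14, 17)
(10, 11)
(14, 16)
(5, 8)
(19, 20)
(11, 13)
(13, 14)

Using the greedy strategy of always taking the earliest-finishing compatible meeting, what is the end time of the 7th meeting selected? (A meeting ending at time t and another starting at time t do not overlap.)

20

Order by finish time; keep every interval that doesn't clash with the previous kept one.
By end time: (5,8), (10,11), (11,13), (13,14), (14,16), (14,17), (17,18), (19,20).
Pick (5,8); next start ≥ 8 → (10,11); next start ≥ 11 → (11,13); next start ≥ 13 → (13,14); next start ≥ 14 → (14,16); next start ≥ 16 → (17,18); next start ≥ 18 → (19,20).
Selected: (5,8) (10,11) (11,13) (13,14) (14,16) (17,18) (19,20)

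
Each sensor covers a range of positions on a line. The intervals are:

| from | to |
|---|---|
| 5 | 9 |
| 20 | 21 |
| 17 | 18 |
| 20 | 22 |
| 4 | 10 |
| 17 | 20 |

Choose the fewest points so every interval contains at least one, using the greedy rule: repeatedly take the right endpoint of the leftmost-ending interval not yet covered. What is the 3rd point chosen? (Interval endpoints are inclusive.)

Sorted: [5,9] [4,10] [17,18] [17,20] [20,21] [20,22]
{[5,9],[4,10]} hit by 9; {[17,18],[17,20]} hit by 18; {[20,21],[20,22]} hit by 21.
Points: 9, 18, 21 (3 total).

21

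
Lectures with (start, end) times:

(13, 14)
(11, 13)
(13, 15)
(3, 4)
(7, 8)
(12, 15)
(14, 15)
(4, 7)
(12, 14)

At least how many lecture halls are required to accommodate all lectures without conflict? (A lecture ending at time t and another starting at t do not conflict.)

The answer is the maximum number of intervals overlapping at any instant.
starts: [3, 4, 7, 11, 12, 12, 13, 13, 14]
ends:   [4, 7, 8, 13, 14, 14, 15, 15, 15]
s3→1 e4→0 s4→1 e7→0 s7→1 e8→0 s11→1 s12→2 s12→3 e13→2 s13→3 s13→4  — peak 4.

4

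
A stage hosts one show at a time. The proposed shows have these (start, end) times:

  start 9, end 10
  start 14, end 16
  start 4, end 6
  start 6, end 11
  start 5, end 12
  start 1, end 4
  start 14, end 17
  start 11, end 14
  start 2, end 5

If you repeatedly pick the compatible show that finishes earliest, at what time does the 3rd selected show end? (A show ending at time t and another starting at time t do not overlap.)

10

Sort by end time and greedily take each interval whose start is ≥ the last chosen end.
By end time: (1,4), (2,5), (4,6), (9,10), (6,11), (5,12), (11,14), (14,16), (14,17).
Pick (1,4); next start ≥ 4 → (4,6); next start ≥ 6 → (9,10); next start ≥ 10 → (11,14); next start ≥ 14 → (14,16).
Selected: (1,4) (4,6) (9,10) (11,14) (14,16)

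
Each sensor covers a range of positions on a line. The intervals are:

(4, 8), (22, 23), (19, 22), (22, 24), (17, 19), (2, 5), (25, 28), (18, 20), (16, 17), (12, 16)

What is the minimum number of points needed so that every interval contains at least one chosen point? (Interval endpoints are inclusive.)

5

By right end: [2,5]  [4,8]  [12,16]  [16,17]  [17,19]  [18,20]  [19,22]  [22,23]  [22,24]  [25,28]
[2,5] uncovered → point at 5; [12,16] uncovered → point at 16; [17,19] uncovered → point at 19; [22,23] uncovered → point at 23; [25,28] uncovered → point at 28.
Points: 5, 16, 19, 23, 28 (5 total).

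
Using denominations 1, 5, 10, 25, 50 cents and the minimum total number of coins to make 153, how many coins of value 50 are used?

153 = 3×50 + 3×1
Count of 50: 3

3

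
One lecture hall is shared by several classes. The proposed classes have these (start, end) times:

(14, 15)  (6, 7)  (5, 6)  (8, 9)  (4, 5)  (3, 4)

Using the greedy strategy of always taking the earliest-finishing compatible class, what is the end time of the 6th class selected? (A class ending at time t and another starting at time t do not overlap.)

15

Sort by end time and greedily take each interval whose start is ≥ the last chosen end.
Sorted by end: (3,4)  (4,5)  (5,6)  (6,7)  (8,9)  (14,15)
take (3,4); take (4,5); take (5,6); take (6,7); take (8,9); take (14,15).
Selected: (3,4) (4,5) (5,6) (6,7) (8,9) (14,15)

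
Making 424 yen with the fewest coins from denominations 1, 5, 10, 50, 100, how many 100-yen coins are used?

Use the largest denomination that fits, subtract, and repeat.
424 = 4×100 + 2×10 + 4×1
Count of 100: 4

4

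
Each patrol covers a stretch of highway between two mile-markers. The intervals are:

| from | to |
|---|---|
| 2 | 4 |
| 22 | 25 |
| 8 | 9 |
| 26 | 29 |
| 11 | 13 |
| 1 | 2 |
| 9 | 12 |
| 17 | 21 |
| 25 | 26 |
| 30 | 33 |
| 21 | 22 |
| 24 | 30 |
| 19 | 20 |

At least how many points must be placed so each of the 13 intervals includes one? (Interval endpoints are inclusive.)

7

By right end: [1,2]  [2,4]  [8,9]  [9,12]  [11,13]  [19,20]  [17,21]  [21,22]  [22,25]  [25,26]  [26,29]  [24,30]  [30,33]
[1,2] uncovered → point at 2; [8,9] uncovered → point at 9; [11,13] uncovered → point at 13; [19,20] uncovered → point at 20; [21,22] uncovered → point at 22; [25,26] uncovered → point at 26; [30,33] uncovered → point at 33.
Points: 2, 9, 13, 20, 22, 26, 33 (7 total).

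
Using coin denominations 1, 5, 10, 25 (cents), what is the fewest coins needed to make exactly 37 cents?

37 = 1×25 + 1×10 + 2×1
Total coins = 1 + 1 + 2 = 4

4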